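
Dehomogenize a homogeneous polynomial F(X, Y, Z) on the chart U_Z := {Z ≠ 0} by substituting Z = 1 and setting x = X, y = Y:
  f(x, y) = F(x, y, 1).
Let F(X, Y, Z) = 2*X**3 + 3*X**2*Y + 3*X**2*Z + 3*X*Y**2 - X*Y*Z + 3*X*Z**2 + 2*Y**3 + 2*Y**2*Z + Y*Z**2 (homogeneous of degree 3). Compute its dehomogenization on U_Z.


f(x, y) = 2*x**3 + 3*x**2*y + 3*x**2 + 3*x*y**2 - x*y + 3*x + 2*y**3 + 2*y**2 + y

On U_Z we set Z = 1. Each monomial c·X^i·Y^j·Z^k in F becomes c·x^i·y^j·1^k = c·x^i·y^j.
Substituting Z = 1: F(X, Y, 1) = 2*x**3 + 3*x**2*y + 3*x**2 + 3*x*y**2 - x*y + 3*x + 2*y**3 + 2*y**2 + y.
Note: deg(f) ≤ deg(F) = 3; strict inequality happens when F is divisible by Z (lost terms).


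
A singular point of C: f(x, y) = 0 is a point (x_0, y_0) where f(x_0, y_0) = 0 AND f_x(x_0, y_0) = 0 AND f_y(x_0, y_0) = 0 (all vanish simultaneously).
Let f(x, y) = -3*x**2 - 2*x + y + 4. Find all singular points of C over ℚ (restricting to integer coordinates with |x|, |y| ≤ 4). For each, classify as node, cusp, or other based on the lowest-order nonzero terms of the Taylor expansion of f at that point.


No singular points in the scanned grid; C is smooth there.

Compute partial derivatives:
  f_x = -6*x - 2.
  f_y = 1.
f_y = 1 is a nonzero constant, so f_y never vanishes: no point (x, y) can satisfy f = f_x = f_y = 0. In particular no (x, y) ∈ {−4, ..., 4}² is singular; the curve is smooth.


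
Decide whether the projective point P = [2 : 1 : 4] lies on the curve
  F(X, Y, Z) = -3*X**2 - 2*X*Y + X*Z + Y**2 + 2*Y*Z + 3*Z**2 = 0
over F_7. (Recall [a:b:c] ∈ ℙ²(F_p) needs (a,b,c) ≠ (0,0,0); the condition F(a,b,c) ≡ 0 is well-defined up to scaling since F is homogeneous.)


F(2,1,4) ≡ 0 (mod 7); P is on the curve.

Evaluate F(2, 1, 4) term-by-term (mod 7).
  -3*X**2 ↦ -3·4·1·1 = -12
  -2*X*Y ↦ -2·2·1·1 = -4
  X*Z ↦ 1·2·1·4 = 8
  Y**2 ↦ 1·1·1·1 = 1
  2*Y*Z ↦ 2·1·1·4 = 8
  3*Z**2 ↦ 3·1·1·16 = 48
Sum: F(2, 1, 4) = (-12) + (-4) + (8) + (1) + (8) + (48) = 49.
Reducing mod 7: 49 ≡ 0 (mod 7).
Since F(a, b, c) ≡ 0 (mod 7), P lies on the curve.


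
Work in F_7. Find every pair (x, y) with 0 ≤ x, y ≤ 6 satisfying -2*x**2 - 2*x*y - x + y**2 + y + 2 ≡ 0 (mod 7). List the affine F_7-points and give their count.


Affine F_7-points: {(0, 3)}; count = 1.

For each of the 49 pairs (x, y) ∈ F_7², evaluate f(x, y) mod 7. Record the zeros.
  x = 0: [0↦2, 1↦4, 2↦1, 3↦0, 4↦1, 5↦4, 6↦2]  zeros at y ∈ {3}
  x = 1: [0↦6, 1↦6, 2↦1, 3↦5, 4↦4, 5↦5, 6↦1]  zeros at y ∈ ∅
  x = 2: [0↦6, 1↦4, 2↦4, 3↦6, 4↦3, 5↦2, 6↦3]  zeros at y ∈ ∅
  x = 3: [0↦2, 1↦5, 2↦3, 3↦3, 4↦5, 5↦2, 6↦1]  zeros at y ∈ ∅
  x = 4: [0↦1, 1↦2, 2↦5, 3↦3, 4↦3, 5↦5, 6↦2]  zeros at y ∈ ∅
  x = 5: [0↦3, 1↦2, 2↦3, 3↦6, 4↦4, 5↦4, 6↦6]  zeros at y ∈ ∅
  x = 6: [0↦1, 1↦5, 2↦4, 3↦5, 4↦1, 5↦6, 6↦6]  zeros at y ∈ ∅
Collecting zeros: affine points = {(0, 3)}.
Total count |C(F_7)_aff| = 1.


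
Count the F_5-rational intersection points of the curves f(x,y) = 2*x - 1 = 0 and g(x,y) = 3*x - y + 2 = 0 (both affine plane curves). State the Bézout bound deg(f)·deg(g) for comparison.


Common zeros: {(3, 1)}; count = 1; Bézout bound = 1.

deg(f) = 1, deg(g) = 1, so Bézout bound = 1.
Scan x ∈ F_5. For each x, list the y ∈ F_5 with f(x, y) ≡ 0 and those with g(x, y) ≡ 0 (mod 5); the common zeros in that column are the intersection.
  x = 0: f ≡ 0 at y ∈ ∅; g ≡ 0 at y ∈ {2}; common: ∅.
  x = 1: f ≡ 0 at y ∈ ∅; g ≡ 0 at y ∈ {0}; common: ∅.
  x = 2: f ≡ 0 at y ∈ ∅; g ≡ 0 at y ∈ {3}; common: ∅.
  x = 3: f ≡ 0 at y ∈ {0, 1, 2, 3, 4}; g ≡ 0 at y ∈ {1}; common: {1}.
  x = 4: f ≡ 0 at y ∈ ∅; g ≡ 0 at y ∈ {4}; common: ∅.
Collecting: common zeros = {(3, 1)}, so the count is 1.
Comparison with the Bézout bound: 1 ≤ 1 = deg(f)·deg(g), as expected for curves with no common component (the bound is attained).


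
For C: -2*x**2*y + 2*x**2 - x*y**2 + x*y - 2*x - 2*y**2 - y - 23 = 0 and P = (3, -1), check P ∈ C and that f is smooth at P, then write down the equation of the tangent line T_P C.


Tangent line at P: 20*x - 6*y - 66 = 0.

Step 1: f(3, -1) = 0, so P lies on C.
Step 2: partial derivatives
  f_x(x, y) = -4*x*y + 4*x - y**2 + y - 2, f_y(x, y) = -2*x**2 - 2*x*y + x - 4*y - 1.
  f_x(P) = 20, f_y(P) = -6 (gradient nonzero, so P is smooth).
Step 3: tangent line at P: 20·(x − 3) + -6·(y − -1) = 0.
Expanding: 20*x - 6*y - 66 = 0.


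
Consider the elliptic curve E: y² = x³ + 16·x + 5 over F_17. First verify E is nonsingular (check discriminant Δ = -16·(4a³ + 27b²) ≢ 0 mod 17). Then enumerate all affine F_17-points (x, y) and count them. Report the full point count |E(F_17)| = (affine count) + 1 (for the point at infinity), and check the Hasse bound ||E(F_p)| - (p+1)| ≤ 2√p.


Affine points = {(7, 1), (7, 16), (8, 4), (8, 13), (10, 3), (10, 14), (11, 4), (11, 13), (12, 2), (12, 15), (13, 8), (13, 9), (14, 7), (14, 10), (15, 4), (15, 13)}; affine count = 16; |E(F_17)| = 17.

Discriminant check: Δ ∝ 4a³ + 27b² = 4·16³ + 27·5² = 4·4096 + 27·25 ≡ 8 (mod 17). Nonzero ⇒ E is nonsingular.
For each x ∈ F_17, compute rhs = x³ + 16·x + 5 mod 17, then count y ∈ F_17 with y² ≡ rhs.
  x = 0: rhs = 5, matching y values: none (0 points).
  x = 1: rhs = 5, matching y values: none (0 points).
  x = 2: rhs = 11, matching y values: none (0 points).
  x = 3: rhs = 12, matching y values: none (0 points).
  x = 4: rhs = 14, matching y values: none (0 points).
  x = 5: rhs = 6, matching y values: none (0 points).
  x = 6: rhs = 11, matching y values: none (0 points).
  x = 7: rhs = 1, matching y values: 1, 16 (2 points).
  x = 8: rhs = 16, matching y values: 4, 13 (2 points).
  x = 9: rhs = 11, matching y values: none (0 points).
  x = 10: rhs = 9, matching y values: 3, 14 (2 points).
  x = 11: rhs = 16, matching y values: 4, 13 (2 points).
  x = 12: rhs = 4, matching y values: 2, 15 (2 points).
  x = 13: rhs = 13, matching y values: 8, 9 (2 points).
  x = 14: rhs = 15, matching y values: 7, 10 (2 points).
  x = 15: rhs = 16, matching y values: 4, 13 (2 points).
  x = 16: rhs = 5, matching y values: none (0 points).
Total affine count: 16.
Full point count |E(F_17)| = 16 + 1 = 17.
Hasse bound: |17 − (17+1)| = |-1| = 1 ≤ 2√17 ≈ 8.2462 ✓.


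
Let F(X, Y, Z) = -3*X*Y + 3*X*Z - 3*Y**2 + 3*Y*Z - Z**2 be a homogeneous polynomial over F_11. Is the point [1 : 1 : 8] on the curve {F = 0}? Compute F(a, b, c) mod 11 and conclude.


F(1,1,8) ≡ 0 (mod 11); P is on the curve.

Evaluate F(1, 1, 8) term-by-term (mod 11).
  -3*X*Y ↦ -3·1·1·1 = -3
  3*X*Z ↦ 3·1·1·8 = 24
  -3*Y**2 ↦ -3·1·1·1 = -3
  3*Y*Z ↦ 3·1·1·8 = 24
  -Z**2 ↦ -1·1·1·64 = -64
Sum: F(1, 1, 8) = (-3) + (24) + (-3) + (24) + (-64) = -22.
Reducing mod 11: -22 ≡ 0 (mod 11).
Since F(a, b, c) ≡ 0 (mod 11), P lies on the curve.


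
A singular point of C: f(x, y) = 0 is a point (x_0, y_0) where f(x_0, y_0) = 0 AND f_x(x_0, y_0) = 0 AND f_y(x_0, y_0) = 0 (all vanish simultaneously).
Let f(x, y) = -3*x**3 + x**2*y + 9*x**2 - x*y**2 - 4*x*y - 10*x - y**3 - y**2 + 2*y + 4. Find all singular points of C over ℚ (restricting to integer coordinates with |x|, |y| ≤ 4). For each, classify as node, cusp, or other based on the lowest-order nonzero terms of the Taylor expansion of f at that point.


Singular points: {(1, -1)}; classification: node.

Compute partial derivatives:
  f_x = -9*x**2 + 2*x*y + 18*x - y**2 - 4*y - 10.
  f_y = x**2 - 2*x*y - 4*x - 3*y**2 - 2*y + 2.
Scan x_0 ∈ {−4, ..., 4}. For each x_0, f_y(x_0, y) is a polynomial in y; find its integer roots y ∈ {−4, ..., 4}, then test f_x and f at those candidates.
  x = -4: f_y(-4, y) = -3*y**2 + 6*y + 34; no integer root y with |y| ≤ 4.
  x = -3: f_y(-3, y) = -3*y**2 + 4*y + 23; no integer root y with |y| ≤ 4.
  x = -2: f_y(-2, y) = -3*y**2 + 2*y + 14; no integer root y with |y| ≤ 4.
  x = -1: f_y(-1, y) = 7 - 3*y**2; no integer root y with |y| ≤ 4.
  x = 0: f_y(0, y) = -3*y**2 - 2*y + 2; no integer root y with |y| ≤ 4.
  x = 1: f_y(1, y) = -3*y**2 - 4*y - 1; vanishes at y ∈ {-1}. (1, -1): f_x = 0, f = 0 — SINGULAR.
  x = 2: f_y(2, y) = -3*y**2 - 6*y - 2; no integer root y with |y| ≤ 4.
  x = 3: f_y(3, y) = -3*y**2 - 8*y - 1; no integer root y with |y| ≤ 4.
  x = 4: f_y(4, y) = -3*y**2 - 10*y + 2; no integer root y with |y| ≤ 4.
Only singular point on the grid: (1, -1).
Classify: substitute x = 1 + u, y = -1 + v and expand: f = -3*u**3 + u**2*v - u**2 - u*v**2 - v**3 + v**2.
No constant or linear terms (consistent with a singular point). Quadratic part: -u**2 + v**2. Cubic part: -3*u**3 + u**2*v - u*v**2 - v**3.
The quadratic part v**2 - u**2 = (v − u)(v + u) splits into two distinct linear factors, so there are two distinct tangent lines y − -1 = ±(x − 1) — this is a node (ordinary double point).
Classification: node.


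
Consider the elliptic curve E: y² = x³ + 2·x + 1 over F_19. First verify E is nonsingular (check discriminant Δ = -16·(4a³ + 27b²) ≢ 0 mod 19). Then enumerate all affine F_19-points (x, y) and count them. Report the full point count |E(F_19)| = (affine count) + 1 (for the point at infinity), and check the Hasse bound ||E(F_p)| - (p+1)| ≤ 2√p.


Affine points = {(0, 1), (0, 18), (1, 2), (1, 17), (4, 4), (4, 15), (6, 1), (6, 18), (7, 4), (7, 15), (8, 4), (8, 15), (9, 8), (9, 11), (11, 9), (11, 10), (12, 9), (12, 10), (13, 1), (13, 18), (15, 9), (15, 10), (16, 5), (16, 14), (18, 6), (18, 13)}; affine count = 26; |E(F_19)| = 27.

Discriminant check: Δ ∝ 4a³ + 27b² = 4·2³ + 27·1² = 4·8 + 27·1 ≡ 2 (mod 19). Nonzero ⇒ E is nonsingular.
For each x ∈ F_19, compute rhs = x³ + 2·x + 1 mod 19, then count y ∈ F_19 with y² ≡ rhs.
  x = 0: rhs = 1, matching y values: 1, 18 (2 points).
  x = 1: rhs = 4, matching y values: 2, 17 (2 points).
  x = 2: rhs = 13, matching y values: none (0 points).
  x = 3: rhs = 15, matching y values: none (0 points).
  x = 4: rhs = 16, matching y values: 4, 15 (2 points).
  x = 5: rhs = 3, matching y values: none (0 points).
  x = 6: rhs = 1, matching y values: 1, 18 (2 points).
  x = 7: rhs = 16, matching y values: 4, 15 (2 points).
  x = 8: rhs = 16, matching y values: 4, 15 (2 points).
  x = 9: rhs = 7, matching y values: 8, 11 (2 points).
  x = 10: rhs = 14, matching y values: none (0 points).
  x = 11: rhs = 5, matching y values: 9, 10 (2 points).
  x = 12: rhs = 5, matching y values: 9, 10 (2 points).
  x = 13: rhs = 1, matching y values: 1, 18 (2 points).
  x = 14: rhs = 18, matching y values: none (0 points).
  x = 15: rhs = 5, matching y values: 9, 10 (2 points).
  x = 16: rhs = 6, matching y values: 5, 14 (2 points).
  x = 17: rhs = 8, matching y values: none (0 points).
  x = 18: rhs = 17, matching y values: 6, 13 (2 points).
Total affine count: 26.
Full point count |E(F_19)| = 26 + 1 = 27.
Hasse bound: |27 − (19+1)| = |7| = 7 ≤ 2√19 ≈ 8.7178 ✓.


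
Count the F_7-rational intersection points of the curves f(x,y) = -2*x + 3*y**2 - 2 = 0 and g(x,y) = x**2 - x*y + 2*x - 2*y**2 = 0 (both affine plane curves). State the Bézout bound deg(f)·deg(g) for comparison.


Common zeros: ∅; count = 0; Bézout bound = 4.

deg(f) = 2, deg(g) = 2, so Bézout bound = 4.
Scan x ∈ F_7. For each x, list the y ∈ F_7 with f(x, y) ≡ 0 and those with g(x, y) ≡ 0 (mod 7); the common zeros in that column are the intersection.
  x = 0: f ≡ 0 at y ∈ ∅; g ≡ 0 at y ∈ {0}; common: ∅.
  x = 1: f ≡ 0 at y ∈ ∅; g ≡ 0 at y ∈ {1, 2}; common: ∅.
  x = 2: f ≡ 0 at y ∈ {3, 4}; g ≡ 0 at y ∈ ∅; common: ∅.
  x = 3: f ≡ 0 at y ∈ ∅; g ≡ 0 at y ∈ ∅; common: ∅.
  x = 4: f ≡ 0 at y ∈ {1, 6}; g ≡ 0 at y ∈ ∅; common: ∅.
  x = 5: f ≡ 0 at y ∈ {2, 5}; g ≡ 0 at y ∈ {0, 1}; common: ∅.
  x = 6: f ≡ 0 at y ∈ {0}; g ≡ 0 at y ∈ {2}; common: ∅.
Collecting: common zeros = ∅, so the count is 0.
Comparison with the Bézout bound: 0 ≤ 4 = deg(f)·deg(g), as expected for curves with no common component (the affine F_7-count falls short of the bound because intersections may lie at infinity, over extension fields, or carry multiplicity).


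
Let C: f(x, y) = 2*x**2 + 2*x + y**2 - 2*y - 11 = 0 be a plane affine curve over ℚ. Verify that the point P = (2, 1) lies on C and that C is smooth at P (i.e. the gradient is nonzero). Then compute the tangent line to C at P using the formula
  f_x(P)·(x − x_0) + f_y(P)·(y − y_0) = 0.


Tangent line at P: 10*x - 20 = 0.

Step 1: f(2, 1) = 0, so P lies on C.
Step 2: partial derivatives
  f_x(x, y) = 4*x + 2, f_y(x, y) = 2*y - 2.
  f_x(P) = 10, f_y(P) = 0 (gradient nonzero, so P is smooth).
Step 3: tangent line at P: 10·(x − 2) + 0·(y − 1) = 0.
Expanding: 10*x - 20 = 0.


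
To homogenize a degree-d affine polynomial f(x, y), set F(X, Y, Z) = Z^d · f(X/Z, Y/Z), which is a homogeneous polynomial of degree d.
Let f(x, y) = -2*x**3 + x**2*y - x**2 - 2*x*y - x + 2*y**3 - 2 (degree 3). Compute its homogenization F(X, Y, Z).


F(X, Y, Z) = -2*X**3 + X**2*Y - X**2*Z - 2*X*Y*Z - X*Z**2 + 2*Y**3 - 2*Z**3

deg(f) = 3.
Substitute x = X/Z, y = Y/Z into f, then multiply by Z^3.
  monomial -2·x^3·y^0 ↦ -2·X^3·Y^0·Z^0.
  monomial 1·x^2·y^1 ↦ 1·X^2·Y^1·Z^0.
  monomial -1·x^2·y^0 ↦ -1·X^2·Y^0·Z^1.
  monomial -2·x^1·y^1 ↦ -2·X^1·Y^1·Z^1.
  monomial -1·x^1·y^0 ↦ -1·X^1·Y^0·Z^2.
  monomial 2·x^0·y^3 ↦ 2·X^0·Y^3·Z^0.
  monomial -2·x^0·y^0 ↦ -2·X^0·Y^0·Z^3.
Collecting: F(X, Y, Z) = -2*X**3 + X**2*Y - X**2*Z - 2*X*Y*Z - X*Z**2 + 2*Y**3 - 2*Z**3.


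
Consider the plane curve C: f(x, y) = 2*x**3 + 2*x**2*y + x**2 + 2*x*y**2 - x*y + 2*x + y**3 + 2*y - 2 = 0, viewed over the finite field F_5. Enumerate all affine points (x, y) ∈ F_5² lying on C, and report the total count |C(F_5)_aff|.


Affine F_5-points: {(0, 2), (0, 4), (1, 2), (2, 1), (3, 4), (4, 0), (4, 2)}; count = 7.

For each of the 25 pairs (x, y) ∈ F_5², evaluate f(x, y) mod 5. Record the zeros.
  x = 0: [0↦3, 1↦1, 2↦0, 3↦1, 4↦0]  zeros at y ∈ {2, 4}
  x = 1: [0↦3, 1↦4, 2↦0, 3↦2, 4↦1]  zeros at y ∈ {2}
  x = 2: [0↦2, 1↦0, 2↦2, 3↦4, 4↦2]  zeros at y ∈ {1}
  x = 3: [0↦2, 1↦1, 2↦3, 3↦4, 4↦0]  zeros at y ∈ {4}
  x = 4: [0↦0, 1↦4, 2↦0, 3↦4, 4↦2]  zeros at y ∈ {0, 2}
Collecting zeros: affine points = {(0, 2), (0, 4), (1, 2), (2, 1), (3, 4), (4, 0), (4, 2)}.
Total count |C(F_5)_aff| = 7.


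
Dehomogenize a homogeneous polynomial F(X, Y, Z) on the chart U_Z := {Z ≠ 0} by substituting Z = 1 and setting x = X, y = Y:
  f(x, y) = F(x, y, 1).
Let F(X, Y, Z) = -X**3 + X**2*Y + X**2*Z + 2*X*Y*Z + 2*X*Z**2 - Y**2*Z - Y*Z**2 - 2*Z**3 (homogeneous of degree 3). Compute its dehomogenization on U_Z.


f(x, y) = -x**3 + x**2*y + x**2 + 2*x*y + 2*x - y**2 - y - 2

On U_Z we set Z = 1. Each monomial c·X^i·Y^j·Z^k in F becomes c·x^i·y^j·1^k = c·x^i·y^j.
Substituting Z = 1: F(X, Y, 1) = -x**3 + x**2*y + x**2 + 2*x*y + 2*x - y**2 - y - 2.
Note: deg(f) ≤ deg(F) = 3; strict inequality happens when F is divisible by Z (lost terms).


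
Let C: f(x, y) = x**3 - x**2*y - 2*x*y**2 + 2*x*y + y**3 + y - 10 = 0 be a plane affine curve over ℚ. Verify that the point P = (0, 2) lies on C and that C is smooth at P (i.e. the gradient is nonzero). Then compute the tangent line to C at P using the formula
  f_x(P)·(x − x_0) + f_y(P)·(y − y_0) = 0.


Tangent line at P: -4*x + 13*y - 26 = 0.

Step 1: f(0, 2) = 0, so P lies on C.
Step 2: partial derivatives
  f_x(x, y) = 3*x**2 - 2*x*y - 2*y**2 + 2*y, f_y(x, y) = -x**2 - 4*x*y + 2*x + 3*y**2 + 1.
  f_x(P) = -4, f_y(P) = 13 (gradient nonzero, so P is smooth).
Step 3: tangent line at P: -4·(x − 0) + 13·(y − 2) = 0.
Expanding: -4*x + 13*y - 26 = 0.


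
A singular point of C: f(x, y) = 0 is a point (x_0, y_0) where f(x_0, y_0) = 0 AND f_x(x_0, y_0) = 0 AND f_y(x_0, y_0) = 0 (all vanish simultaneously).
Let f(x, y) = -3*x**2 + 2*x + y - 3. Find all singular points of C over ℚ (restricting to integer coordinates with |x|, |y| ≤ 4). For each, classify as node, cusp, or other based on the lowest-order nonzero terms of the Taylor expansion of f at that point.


No singular points in the scanned grid; C is smooth there.

Compute partial derivatives:
  f_x = 2 - 6*x.
  f_y = 1.
f_y = 1 is a nonzero constant, so f_y never vanishes: no point (x, y) can satisfy f = f_x = f_y = 0. In particular no (x, y) ∈ {−4, ..., 4}² is singular; the curve is smooth.


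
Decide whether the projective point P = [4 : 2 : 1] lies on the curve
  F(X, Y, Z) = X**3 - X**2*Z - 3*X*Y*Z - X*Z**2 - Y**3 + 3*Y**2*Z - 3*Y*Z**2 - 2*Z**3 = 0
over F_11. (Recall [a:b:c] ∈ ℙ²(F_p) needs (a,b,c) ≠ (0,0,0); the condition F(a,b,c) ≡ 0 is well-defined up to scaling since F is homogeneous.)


F(4,2,1) ≡ 5 (mod 11); P is NOT on the curve.

Evaluate F(4, 2, 1) term-by-term (mod 11).
  X**3 ↦ 1·64·1·1 = 64
  -X**2*Z ↦ -1·16·1·1 = -16
  -3*X*Y*Z ↦ -3·4·2·1 = -24
  -X*Z**2 ↦ -1·4·1·1 = -4
  -Y**3 ↦ -1·1·8·1 = -8
  3*Y**2*Z ↦ 3·1·4·1 = 12
  -3*Y*Z**2 ↦ -3·1·2·1 = -6
  -2*Z**3 ↦ -2·1·1·1 = -2
Sum: F(4, 2, 1) = (64) + (-16) + (-24) + (-4) + (-8) + (12) + (-6) + (-2) = 16.
Reducing mod 11: 16 ≡ 5 (mod 11).
Since F(a, b, c) ≡ 5 ≠ 0 (mod 11), P does NOT lie on the curve.


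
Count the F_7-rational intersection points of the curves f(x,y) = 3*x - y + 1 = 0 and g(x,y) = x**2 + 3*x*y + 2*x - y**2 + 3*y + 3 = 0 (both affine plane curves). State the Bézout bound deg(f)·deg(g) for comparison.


Common zeros: {(1, 4), (5, 2)}; count = 2; Bézout bound = 2.

deg(f) = 1, deg(g) = 2, so Bézout bound = 2.
Scan x ∈ F_7. For each x, list the y ∈ F_7 with f(x, y) ≡ 0 and those with g(x, y) ≡ 0 (mod 7); the common zeros in that column are the intersection.
  x = 0: f ≡ 0 at y ∈ {1}; g ≡ 0 at y ∈ {5}; common: ∅.
  x = 1: f ≡ 0 at y ∈ {4}; g ≡ 0 at y ∈ {2, 4}; common: {4}.
  x = 2: f ≡ 0 at y ∈ {0}; g ≡ 0 at y ∈ ∅; common: ∅.
  x = 3: f ≡ 0 at y ∈ {3}; g ≡ 0 at y ∈ ∅; common: ∅.
  x = 4: f ≡ 0 at y ∈ {6}; g ≡ 0 at y ∈ {3, 5}; common: ∅.
  x = 5: f ≡ 0 at y ∈ {2}; g ≡ 0 at y ∈ {2}; common: {2}.
  x = 6: f ≡ 0 at y ∈ {5}; g ≡ 0 at y ∈ {3, 4}; common: ∅.
Collecting: common zeros = {(1, 4), (5, 2)}, so the count is 2.
Comparison with the Bézout bound: 2 ≤ 2 = deg(f)·deg(g), as expected for curves with no common component (the bound is attained).


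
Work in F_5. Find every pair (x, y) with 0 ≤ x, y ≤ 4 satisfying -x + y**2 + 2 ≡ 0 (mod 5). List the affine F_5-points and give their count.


Affine F_5-points: {(1, 2), (1, 3), (2, 0), (3, 1), (3, 4)}; count = 5.

For each of the 25 pairs (x, y) ∈ F_5², evaluate f(x, y) mod 5. Record the zeros.
  x = 0: [0↦2, 1↦3, 2↦1, 3↦1, 4↦3]  zeros at y ∈ ∅
  x = 1: [0↦1, 1↦2, 2↦0, 3↦0, 4↦2]  zeros at y ∈ {2, 3}
  x = 2: [0↦0, 1↦1, 2↦4, 3↦4, 4↦1]  zeros at y ∈ {0}
  x = 3: [0↦4, 1↦0, 2↦3, 3↦3, 4↦0]  zeros at y ∈ {1, 4}
  x = 4: [0↦3, 1↦4, 2↦2, 3↦2, 4↦4]  zeros at y ∈ ∅
Collecting zeros: affine points = {(1, 2), (1, 3), (2, 0), (3, 1), (3, 4)}.
Total count |C(F_5)_aff| = 5.


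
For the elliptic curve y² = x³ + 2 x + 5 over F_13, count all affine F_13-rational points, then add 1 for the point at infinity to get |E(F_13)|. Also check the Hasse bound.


Affine points = {(2, 2), (2, 11), (3, 5), (3, 8), (4, 5), (4, 8), (5, 6), (5, 7), (6, 5), (6, 8), (8, 0)}; affine count = 11; |E(F_13)| = 12.

Discriminant check: Δ ∝ 4a³ + 27b² = 4·2³ + 27·5² = 4·8 + 27·25 ≡ 5 (mod 13). Nonzero ⇒ E is nonsingular.
For each x ∈ F_13, compute rhs = x³ + 2·x + 5 mod 13, then count y ∈ F_13 with y² ≡ rhs.
  x = 0: rhs = 5, matching y values: none (0 points).
  x = 1: rhs = 8, matching y values: none (0 points).
  x = 2: rhs = 4, matching y values: 2, 11 (2 points).
  x = 3: rhs = 12, matching y values: 5, 8 (2 points).
  x = 4: rhs = 12, matching y values: 5, 8 (2 points).
  x = 5: rhs = 10, matching y values: 6, 7 (2 points).
  x = 6: rhs = 12, matching y values: 5, 8 (2 points).
  x = 7: rhs = 11, matching y values: none (0 points).
  x = 8: rhs = 0, matching y values: 0 (1 points).
  x = 9: rhs = 11, matching y values: none (0 points).
  x = 10: rhs = 11, matching y values: none (0 points).
  x = 11: rhs = 6, matching y values: none (0 points).
  x = 12: rhs = 2, matching y values: none (0 points).
Total affine count: 11.
Full point count |E(F_13)| = 11 + 1 = 12.
Hasse bound: |12 − (13+1)| = |-2| = 2 ≤ 2√13 ≈ 7.2111 ✓.


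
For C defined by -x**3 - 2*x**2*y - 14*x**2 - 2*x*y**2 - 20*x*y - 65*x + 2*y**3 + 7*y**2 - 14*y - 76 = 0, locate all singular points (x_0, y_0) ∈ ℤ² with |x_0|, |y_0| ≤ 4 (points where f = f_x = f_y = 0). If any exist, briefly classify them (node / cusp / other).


Singular points: {(-3, -2)}; classification: node.

Compute partial derivatives:
  f_x = -3*x**2 - 4*x*y - 28*x - 2*y**2 - 20*y - 65.
  f_y = -2*x**2 - 4*x*y - 20*x + 6*y**2 + 14*y - 14.
Scan x_0 ∈ {−4, ..., 4}. For each x_0, f_y(x_0, y) is a polynomial in y; find its integer roots y ∈ {−4, ..., 4}, then test f_x and f at those candidates.
  x = -4: f_y(-4, y) = 6*y**2 + 30*y + 34; no integer root y with |y| ≤ 4.
  x = -3: f_y(-3, y) = 6*y**2 + 26*y + 28; vanishes at y ∈ {-2}. (-3, -2): f_x = 0, f = 0 — SINGULAR.
  x = -2: f_y(-2, y) = 6*y**2 + 22*y + 18; no integer root y with |y| ≤ 4.
  x = -1: f_y(-1, y) = 6*y**2 + 18*y + 4; no integer root y with |y| ≤ 4.
  x = 0: f_y(0, y) = 6*y**2 + 14*y - 14; no integer root y with |y| ≤ 4.
  x = 1: f_y(1, y) = 6*y**2 + 10*y - 36; no integer root y with |y| ≤ 4.
  x = 2: f_y(2, y) = 6*y**2 + 6*y - 62; no integer root y with |y| ≤ 4.
  x = 3: f_y(3, y) = 6*y**2 + 2*y - 92; no integer root y with |y| ≤ 4.
  x = 4: f_y(4, y) = 6*y**2 - 2*y - 126; no integer root y with |y| ≤ 4.
Only singular point on the grid: (-3, -2).
Classify: substitute x = -3 + u, y = -2 + v and expand: f = -u**3 - 2*u**2*v - u**2 - 2*u*v**2 + 2*v**3 + v**2.
No constant or linear terms (consistent with a singular point). Quadratic part: -u**2 + v**2. Cubic part: -u**3 - 2*u**2*v - 2*u*v**2 + 2*v**3.
The quadratic part v**2 - u**2 = (v − u)(v + u) splits into two distinct linear factors, so there are two distinct tangent lines y − -2 = ±(x − -3) — this is a node (ordinary double point).
Classification: node.


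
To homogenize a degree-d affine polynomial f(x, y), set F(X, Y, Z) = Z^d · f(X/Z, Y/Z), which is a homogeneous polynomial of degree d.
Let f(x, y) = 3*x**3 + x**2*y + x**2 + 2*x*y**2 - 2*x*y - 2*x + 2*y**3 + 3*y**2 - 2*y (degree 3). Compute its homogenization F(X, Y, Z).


F(X, Y, Z) = 3*X**3 + X**2*Y + X**2*Z + 2*X*Y**2 - 2*X*Y*Z - 2*X*Z**2 + 2*Y**3 + 3*Y**2*Z - 2*Y*Z**2

deg(f) = 3.
Substitute x = X/Z, y = Y/Z into f, then multiply by Z^3.
  monomial 3·x^3·y^0 ↦ 3·X^3·Y^0·Z^0.
  monomial 1·x^2·y^1 ↦ 1·X^2·Y^1·Z^0.
  monomial 1·x^2·y^0 ↦ 1·X^2·Y^0·Z^1.
  monomial 2·x^1·y^2 ↦ 2·X^1·Y^2·Z^0.
  monomial -2·x^1·y^1 ↦ -2·X^1·Y^1·Z^1.
  monomial -2·x^1·y^0 ↦ -2·X^1·Y^0·Z^2.
  monomial 2·x^0·y^3 ↦ 2·X^0·Y^3·Z^0.
  monomial 3·x^0·y^2 ↦ 3·X^0·Y^2·Z^1.
  monomial -2·x^0·y^1 ↦ -2·X^0·Y^1·Z^2.
Collecting: F(X, Y, Z) = 3*X**3 + X**2*Y + X**2*Z + 2*X*Y**2 - 2*X*Y*Z - 2*X*Z**2 + 2*Y**3 + 3*Y**2*Z - 2*Y*Z**2.


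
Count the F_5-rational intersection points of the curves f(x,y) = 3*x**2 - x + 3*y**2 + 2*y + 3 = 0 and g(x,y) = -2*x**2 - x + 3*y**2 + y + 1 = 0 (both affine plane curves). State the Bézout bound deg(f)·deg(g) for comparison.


Common zeros: {(3, 3), (4, 3)}; count = 2; Bézout bound = 4.

deg(f) = 2, deg(g) = 2, so Bézout bound = 4.
Scan x ∈ F_5. For each x, list the y ∈ F_5 with f(x, y) ≡ 0 and those with g(x, y) ≡ 0 (mod 5); the common zeros in that column are the intersection.
  x = 0: f ≡ 0 at y ∈ ∅; g ≡ 0 at y ∈ {1, 2}; common: ∅.
  x = 1: f ≡ 0 at y ∈ {0, 1}; g ≡ 0 at y ∈ {4}; common: ∅.
  x = 2: f ≡ 0 at y ∈ ∅; g ≡ 0 at y ∈ {1, 2}; common: ∅.
  x = 3: f ≡ 0 at y ∈ {3}; g ≡ 0 at y ∈ {0, 3}; common: {3}.
  x = 4: f ≡ 0 at y ∈ {3}; g ≡ 0 at y ∈ {0, 3}; common: {3}.
Collecting: common zeros = {(3, 3), (4, 3)}, so the count is 2.
Comparison with the Bézout bound: 2 ≤ 4 = deg(f)·deg(g), as expected for curves with no common component (the affine F_5-count falls short of the bound because intersections may lie at infinity, over extension fields, or carry multiplicity).


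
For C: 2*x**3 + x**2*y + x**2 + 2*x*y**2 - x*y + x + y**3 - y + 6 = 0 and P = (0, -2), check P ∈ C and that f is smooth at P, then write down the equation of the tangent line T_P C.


Tangent line at P: 11*x + 11*y + 22 = 0.

Step 1: f(0, -2) = 0, so P lies on C.
Step 2: partial derivatives
  f_x(x, y) = 6*x**2 + 2*x*y + 2*x + 2*y**2 - y + 1, f_y(x, y) = x**2 + 4*x*y - x + 3*y**2 - 1.
  f_x(P) = 11, f_y(P) = 11 (gradient nonzero, so P is smooth).
Step 3: tangent line at P: 11·(x − 0) + 11·(y − -2) = 0.
Expanding: 11*x + 11*y + 22 = 0.


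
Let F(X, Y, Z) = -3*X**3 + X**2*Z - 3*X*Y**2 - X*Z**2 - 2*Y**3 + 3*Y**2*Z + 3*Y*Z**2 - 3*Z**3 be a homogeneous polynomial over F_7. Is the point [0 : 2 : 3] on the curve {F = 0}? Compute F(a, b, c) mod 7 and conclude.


F(0,2,3) ≡ 0 (mod 7); P is on the curve.

Evaluate F(0, 2, 3) term-by-term (mod 7).
  -3*X**3 ↦ -3·0·1·1 = 0
  X**2*Z ↦ 1·0·1·3 = 0
  -3*X*Y**2 ↦ -3·0·4·1 = 0
  -X*Z**2 ↦ -1·0·1·9 = 0
  -2*Y**3 ↦ -2·1·8·1 = -16
  3*Y**2*Z ↦ 3·1·4·3 = 36
  3*Y*Z**2 ↦ 3·1·2·9 = 54
  -3*Z**3 ↦ -3·1·1·27 = -81
Sum: F(0, 2, 3) = (0) + (0) + (0) + (0) + (-16) + (36) + (54) + (-81) = -7.
Reducing mod 7: -7 ≡ 0 (mod 7).
Since F(a, b, c) ≡ 0 (mod 7), P lies on the curve.


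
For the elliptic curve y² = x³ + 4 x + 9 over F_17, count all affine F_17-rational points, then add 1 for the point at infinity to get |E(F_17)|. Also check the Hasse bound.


Affine points = {(0, 3), (0, 14), (2, 5), (2, 12), (4, 2), (4, 15), (5, 1), (5, 16), (8, 3), (8, 14), (9, 3), (9, 14), (12, 0), (14, 2), (14, 15), (16, 2), (16, 15)}; affine count = 17; |E(F_17)| = 18.

Discriminant check: Δ ∝ 4a³ + 27b² = 4·4³ + 27·9² = 4·64 + 27·81 ≡ 12 (mod 17). Nonzero ⇒ E is nonsingular.
For each x ∈ F_17, compute rhs = x³ + 4·x + 9 mod 17, then count y ∈ F_17 with y² ≡ rhs.
  x = 0: rhs = 9, matching y values: 3, 14 (2 points).
  x = 1: rhs = 14, matching y values: none (0 points).
  x = 2: rhs = 8, matching y values: 5, 12 (2 points).
  x = 3: rhs = 14, matching y values: none (0 points).
  x = 4: rhs = 4, matching y values: 2, 15 (2 points).
  x = 5: rhs = 1, matching y values: 1, 16 (2 points).
  x = 6: rhs = 11, matching y values: none (0 points).
  x = 7: rhs = 6, matching y values: none (0 points).
  x = 8: rhs = 9, matching y values: 3, 14 (2 points).
  x = 9: rhs = 9, matching y values: 3, 14 (2 points).
  x = 10: rhs = 12, matching y values: none (0 points).
  x = 11: rhs = 7, matching y values: none (0 points).
  x = 12: rhs = 0, matching y values: 0 (1 points).
  x = 13: rhs = 14, matching y values: none (0 points).
  x = 14: rhs = 4, matching y values: 2, 15 (2 points).
  x = 15: rhs = 10, matching y values: none (0 points).
  x = 16: rhs = 4, matching y values: 2, 15 (2 points).
Total affine count: 17.
Full point count |E(F_17)| = 17 + 1 = 18.
Hasse bound: |18 − (17+1)| = |0| = 0 ≤ 2√17 ≈ 8.2462 ✓.


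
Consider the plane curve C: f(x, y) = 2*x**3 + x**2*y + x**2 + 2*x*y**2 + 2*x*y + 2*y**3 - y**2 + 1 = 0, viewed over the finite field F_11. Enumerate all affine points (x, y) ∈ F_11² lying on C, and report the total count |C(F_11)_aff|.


Affine F_11-points: {(0, 7), (1, 10), (3, 7), (4, 7), (5, 8), (7, 1), (8, 0), (8, 3), (8, 6), (9, 0), (9, 8), (10, 0)}; count = 12.

For each of the 121 pairs (x, y) ∈ F_11², evaluate f(x, y) mod 11. Record the zeros.
  x = 0: [0↦1, 1↦2, 2↦2, 3↦2, 4↦3, 5↦6, 6↦1, 7↦0, 8↦4, 9↦3, 10↦9]  zeros at y ∈ {7}
  x = 1: [0↦4, 1↦10, 2↦8, 3↦10, 4↦6, 5↦8, 6↦6, 7↦1, 8↦5, 9↦8, 10↦0]  zeros at y ∈ {10}
  x = 2: [0↦10, 1↦1, 2↦10, 3↦5, 4↦9, 5↦1, 6↦4, 7↦8, 8↦3, 9↦1, 10↦3]  zeros at y ∈ ∅
  x = 3: [0↦9, 1↦9, 2↦9, 3↦10, 4↦2, 5↦8, 6↦7, 7↦0, 8↦10, 9↦5, 10↦8]  zeros at y ∈ {7}
  x = 4: [0↦2, 1↦2, 2↦6, 3↦4, 4↦8, 5↦8, 6↦5, 7↦0, 8↦5, 9↦10, 10↦5]  zeros at y ∈ {7}
  x = 5: [0↦1, 1↦3, 2↦2, 3↦10, 4↦6, 5↦2, 6↦10, 7↦9, 8↦0, 9↦6, 10↦6]  zeros at y ∈ {8}
  x = 6: [0↦7, 1↦2, 2↦9, 3↦7, 4↦8, 5↦2, 6↦1, 7↦6, 8↦7, 9↦5, 10↦1]  zeros at y ∈ ∅
  x = 7: [0↦10, 1↦0, 2↦6, 3↦7, 4↦4, 5↦9, 6↦1, 7↦3, 8↦5, 9↦8, 10↦2]  zeros at y ∈ {1}
  x = 8: [0↦0, 1↦9, 2↦5, 3↦0, 4↦6, 5↦2, 6↦0, 7↦1, 8↦6, 9↦5, 10↦10]  zeros at y ∈ {0, 3, 6}
  x = 9: [0↦0, 1↦8, 2↦7, 3↦9, 4↦4, 5↦4, 6↦10, 7↦1, 8↦0, 9↦8, 10↦4]  zeros at y ∈ {0, 8}
  x = 10: [0↦0, 1↦9, 2↦2, 3↦2, 4↦10, 5↦5, 6↦10, 7↦4, 8↦10, 9↦7, 10↦7]  zeros at y ∈ {0}
Collecting zeros: affine points = {(0, 7), (1, 10), (3, 7), (4, 7), (5, 8), (7, 1), (8, 0), (8, 3), (8, 6), (9, 0), (9, 8), (10, 0)}.
Total count |C(F_11)_aff| = 12.


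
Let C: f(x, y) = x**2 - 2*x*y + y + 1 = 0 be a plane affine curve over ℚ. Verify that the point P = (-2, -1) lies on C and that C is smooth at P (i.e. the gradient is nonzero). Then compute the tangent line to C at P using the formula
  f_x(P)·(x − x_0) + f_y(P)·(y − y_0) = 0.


Tangent line at P: -2*x + 5*y + 1 = 0.

Step 1: f(-2, -1) = 0, so P lies on C.
Step 2: partial derivatives
  f_x(x, y) = 2*x - 2*y, f_y(x, y) = 1 - 2*x.
  f_x(P) = -2, f_y(P) = 5 (gradient nonzero, so P is smooth).
Step 3: tangent line at P: -2·(x − -2) + 5·(y − -1) = 0.
Expanding: -2*x + 5*y + 1 = 0.


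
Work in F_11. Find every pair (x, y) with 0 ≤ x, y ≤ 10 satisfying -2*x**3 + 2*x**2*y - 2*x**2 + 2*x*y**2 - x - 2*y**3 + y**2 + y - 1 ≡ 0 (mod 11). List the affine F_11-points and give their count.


Affine F_11-points: {(0, 2), (1, 8), (3, 7), (4, 0), (4, 10), (5, 2), (7, 0), (7, 2), (8, 5), (10, 0), (10, 1), (10, 4)}; count = 12.

For each of the 121 pairs (x, y) ∈ F_11², evaluate f(x, y) mod 11. Record the zeros.
  x = 0: [0↦10, 1↦10, 2↦0, 3↦1, 4↦1, 5↦10, 6↦5, 7↦7, 8↦4, 9↦6, 10↦1]  zeros at y ∈ {2}
  x = 1: [0↦5, 1↦9, 2↦7, 3↦9, 4↦3, 5↦10, 6↦7, 7↦4, 8↦0, 9↦5, 10↦7]  zeros at y ∈ {8}
  x = 2: [0↦6, 1↦7, 2↦6, 3↦2, 4↦5, 5↦3, 6↦6, 7↦2, 8↦1, 9↦2, 10↦4]  zeros at y ∈ ∅
  x = 3: [0↦1, 1↦3, 2↦7, 3↦1, 4↦6, 5↦10, 6↦1, 7↦0, 8↦6, 9↦7, 10↦2]  zeros at y ∈ {7}
  x = 4: [0↦0, 1↦7, 2↦9, 3↦5, 4↦5, 5↦8, 6↦2, 7↦8, 8↦3, 9↦8, 10↦0]  zeros at y ∈ {0, 10}
  x = 5: [0↦2, 1↦7, 2↦0, 3↦2, 4↦1, 5↦7, 6↦8, 7↦3, 8↦2, 9↦4, 10↦8]  zeros at y ∈ {2}
  x = 6: [0↦6, 1↦2, 2↦1, 3↦2, 4↦4, 5↦6, 6↦7, 7↦6, 8↦2, 9↦5, 10↦3]  zeros at y ∈ ∅
  x = 7: [0↦0, 1↦2, 2↦0, 3↦4, 4↦2, 5↦4, 6↦9, 7↦5, 8↦2, 9↦10, 10↦6]  zeros at y ∈ {0, 2}
  x = 8: [0↦5, 1↦6, 2↦7, 3↦7, 4↦5, 5↦0, 6↦2, 7↦10, 8↦1, 9↦7, 10↦5]  zeros at y ∈ {5}
  x = 9: [0↦9, 1↦2, 2↦10, 3↦10, 4↦1, 5↦4, 6↦7, 7↦9, 8↦9, 9↦6, 10↦10]  zeros at y ∈ ∅
  x = 10: [0↦0, 1↦0, 2↦8, 3↦1, 4↦0, 5↦4, 6↦1, 7↦1, 8↦3, 9↦6, 10↦9]  zeros at y ∈ {0, 1, 4}
Collecting zeros: affine points = {(0, 2), (1, 8), (3, 7), (4, 0), (4, 10), (5, 2), (7, 0), (7, 2), (8, 5), (10, 0), (10, 1), (10, 4)}.
Total count |C(F_11)_aff| = 12.


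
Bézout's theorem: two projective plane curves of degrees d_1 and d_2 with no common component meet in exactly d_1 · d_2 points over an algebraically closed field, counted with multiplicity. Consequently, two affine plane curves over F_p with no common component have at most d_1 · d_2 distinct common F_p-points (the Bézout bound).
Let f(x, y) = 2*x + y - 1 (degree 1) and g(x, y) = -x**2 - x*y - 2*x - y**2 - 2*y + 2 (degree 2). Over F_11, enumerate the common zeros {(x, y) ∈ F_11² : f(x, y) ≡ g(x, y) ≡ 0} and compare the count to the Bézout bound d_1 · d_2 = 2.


Common zeros: ∅; count = 0; Bézout bound = 2.

deg(f) = 1, deg(g) = 2, so Bézout bound = 2.
Scan x ∈ F_11. For each x, list the y ∈ F_11 with f(x, y) ≡ 0 and those with g(x, y) ≡ 0 (mod 11); the common zeros in that column are the intersection.
  x = 0: f ≡ 0 at y ∈ {1}; g ≡ 0 at y ∈ {4, 5}; common: ∅.
  x = 1: f ≡ 0 at y ∈ {10}; g ≡ 0 at y ∈ {2, 6}; common: ∅.
  x = 2: f ≡ 0 at y ∈ {8}; g ≡ 0 at y ∈ {1, 6}; common: ∅.
  x = 3: f ≡ 0 at y ∈ {6}; g ≡ 0 at y ∈ ∅; common: ∅.
  x = 4: f ≡ 0 at y ∈ {4}; g ≡ 0 at y ∈ {0, 5}; common: ∅.
  x = 5: f ≡ 0 at y ∈ {2}; g ≡ 0 at y ∈ {0, 4}; common: ∅.
  x = 6: f ≡ 0 at y ∈ {0}; g ≡ 0 at y ∈ {1, 2}; common: ∅.
  x = 7: f ≡ 0 at y ∈ {9}; g ≡ 0 at y ∈ ∅; common: ∅.
  x = 8: f ≡ 0 at y ∈ {7}; g ≡ 0 at y ∈ ∅; common: ∅.
  x = 9: f ≡ 0 at y ∈ {5}; g ≡ 0 at y ∈ ∅; common: ∅.
  x = 10: f ≡ 0 at y ∈ {3}; g ≡ 0 at y ∈ ∅; common: ∅.
Collecting: common zeros = ∅, so the count is 0.
Comparison with the Bézout bound: 0 ≤ 2 = deg(f)·deg(g), as expected for curves with no common component (the affine F_11-count falls short of the bound because intersections may lie at infinity, over extension fields, or carry multiplicity).


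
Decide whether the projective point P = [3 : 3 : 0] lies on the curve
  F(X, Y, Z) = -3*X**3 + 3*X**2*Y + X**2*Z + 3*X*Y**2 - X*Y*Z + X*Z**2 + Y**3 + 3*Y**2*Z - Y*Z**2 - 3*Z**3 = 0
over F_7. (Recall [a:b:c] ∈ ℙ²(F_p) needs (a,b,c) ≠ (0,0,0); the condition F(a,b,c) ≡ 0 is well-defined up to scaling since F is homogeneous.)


F(3,3,0) ≡ 3 (mod 7); P is NOT on the curve.

Evaluate F(3, 3, 0) term-by-term (mod 7).
  -3*X**3 ↦ -3·27·1·1 = -81
  3*X**2*Y ↦ 3·9·3·1 = 81
  X**2*Z ↦ 1·9·1·0 = 0
  3*X*Y**2 ↦ 3·3·9·1 = 81
  -X*Y*Z ↦ -1·3·3·0 = 0
  X*Z**2 ↦ 1·3·1·0 = 0
  Y**3 ↦ 1·1·27·1 = 27
  3*Y**2*Z ↦ 3·1·9·0 = 0
  -Y*Z**2 ↦ -1·1·3·0 = 0
  -3*Z**3 ↦ -3·1·1·0 = 0
Sum: F(3, 3, 0) = (-81) + (81) + (0) + (81) + (0) + (0) + (27) + (0) + (0) + (0) = 108.
Reducing mod 7: 108 ≡ 3 (mod 7).
Since F(a, b, c) ≡ 3 ≠ 0 (mod 7), P does NOT lie on the curve.


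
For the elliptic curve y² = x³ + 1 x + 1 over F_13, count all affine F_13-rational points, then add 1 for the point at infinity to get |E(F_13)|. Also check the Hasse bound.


Affine points = {(0, 1), (0, 12), (1, 4), (1, 9), (4, 2), (4, 11), (5, 1), (5, 12), (7, 0), (8, 1), (8, 12), (10, 6), (10, 7), (11, 2), (11, 11), (12, 5), (12, 8)}; affine count = 17; |E(F_13)| = 18.

Discriminant check: Δ ∝ 4a³ + 27b² = 4·1³ + 27·1² = 4·1 + 27·1 ≡ 5 (mod 13). Nonzero ⇒ E is nonsingular.
For each x ∈ F_13, compute rhs = x³ + 1·x + 1 mod 13, then count y ∈ F_13 with y² ≡ rhs.
  x = 0: rhs = 1, matching y values: 1, 12 (2 points).
  x = 1: rhs = 3, matching y values: 4, 9 (2 points).
  x = 2: rhs = 11, matching y values: none (0 points).
  x = 3: rhs = 5, matching y values: none (0 points).
  x = 4: rhs = 4, matching y values: 2, 11 (2 points).
  x = 5: rhs = 1, matching y values: 1, 12 (2 points).
  x = 6: rhs = 2, matching y values: none (0 points).
  x = 7: rhs = 0, matching y values: 0 (1 points).
  x = 8: rhs = 1, matching y values: 1, 12 (2 points).
  x = 9: rhs = 11, matching y values: none (0 points).
  x = 10: rhs = 10, matching y values: 6, 7 (2 points).
  x = 11: rhs = 4, matching y values: 2, 11 (2 points).
  x = 12: rhs = 12, matching y values: 5, 8 (2 points).
Total affine count: 17.
Full point count |E(F_13)| = 17 + 1 = 18.
Hasse bound: |18 − (13+1)| = |4| = 4 ≤ 2√13 ≈ 7.2111 ✓.


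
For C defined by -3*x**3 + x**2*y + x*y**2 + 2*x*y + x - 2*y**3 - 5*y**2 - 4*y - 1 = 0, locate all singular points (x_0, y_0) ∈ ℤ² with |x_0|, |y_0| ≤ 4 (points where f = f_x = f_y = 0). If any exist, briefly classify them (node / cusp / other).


Singular points: {(0, -1)}; classification: node.

Compute partial derivatives:
  f_x = -9*x**2 + 2*x*y + y**2 + 2*y + 1.
  f_y = x**2 + 2*x*y + 2*x - 6*y**2 - 10*y - 4.
Scan x_0 ∈ {−4, ..., 4}. For each x_0, f_y(x_0, y) is a polynomial in y; find its integer roots y ∈ {−4, ..., 4}, then test f_x and f at those candidates.
  x = -4: f_y(-4, y) = -6*y**2 - 18*y + 4; no integer root y with |y| ≤ 4.
  x = -3: f_y(-3, y) = -6*y**2 - 16*y - 1; no integer root y with |y| ≤ 4.
  x = -2: f_y(-2, y) = -6*y**2 - 14*y - 4; vanishes at y ∈ {-2}. (-2, -2): f_x = -27 ≠ 0.
  x = -1: f_y(-1, y) = -6*y**2 - 12*y - 5; no integer root y with |y| ≤ 4.
  x = 0: f_y(0, y) = -6*y**2 - 10*y - 4; vanishes at y ∈ {-1}. (0, -1): f_x = 0, f = 0 — SINGULAR.
  x = 1: f_y(1, y) = -6*y**2 - 8*y - 1; no integer root y with |y| ≤ 4.
  x = 2: f_y(2, y) = -6*y**2 - 6*y + 4; no integer root y with |y| ≤ 4.
  x = 3: f_y(3, y) = -6*y**2 - 4*y + 11; no integer root y with |y| ≤ 4.
  x = 4: f_y(4, y) = -6*y**2 - 2*y + 20; vanishes at y ∈ {-2}. (4, -2): f_x = -159 ≠ 0.
Only singular point on the grid: (0, -1).
Classify: substitute x = 0 + u, y = -1 + v and expand: f = -3*u**3 + u**2*v - u**2 + u*v**2 - 2*v**3 + v**2.
No constant or linear terms (consistent with a singular point). Quadratic part: -u**2 + v**2. Cubic part: -3*u**3 + u**2*v + u*v**2 - 2*v**3.
The quadratic part v**2 - u**2 = (v − u)(v + u) splits into two distinct linear factors, so there are two distinct tangent lines y − -1 = ±(x − 0) — this is a node (ordinary double point).
Classification: node.


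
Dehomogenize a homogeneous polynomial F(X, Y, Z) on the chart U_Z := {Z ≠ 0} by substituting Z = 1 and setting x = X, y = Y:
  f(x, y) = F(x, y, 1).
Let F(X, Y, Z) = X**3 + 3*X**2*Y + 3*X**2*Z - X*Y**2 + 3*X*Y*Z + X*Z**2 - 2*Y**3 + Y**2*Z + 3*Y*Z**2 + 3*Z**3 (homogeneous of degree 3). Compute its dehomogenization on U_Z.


f(x, y) = x**3 + 3*x**2*y + 3*x**2 - x*y**2 + 3*x*y + x - 2*y**3 + y**2 + 3*y + 3

On U_Z we set Z = 1. Each monomial c·X^i·Y^j·Z^k in F becomes c·x^i·y^j·1^k = c·x^i·y^j.
Substituting Z = 1: F(X, Y, 1) = x**3 + 3*x**2*y + 3*x**2 - x*y**2 + 3*x*y + x - 2*y**3 + y**2 + 3*y + 3.
Note: deg(f) ≤ deg(F) = 3; strict inequality happens when F is divisible by Z (lost terms).


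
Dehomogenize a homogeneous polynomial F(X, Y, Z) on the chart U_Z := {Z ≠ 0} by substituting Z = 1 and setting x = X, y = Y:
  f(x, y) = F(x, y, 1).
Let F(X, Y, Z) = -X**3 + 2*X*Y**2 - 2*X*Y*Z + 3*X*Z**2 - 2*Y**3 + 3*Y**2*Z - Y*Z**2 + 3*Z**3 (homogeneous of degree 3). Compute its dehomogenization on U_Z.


f(x, y) = -x**3 + 2*x*y**2 - 2*x*y + 3*x - 2*y**3 + 3*y**2 - y + 3

On U_Z we set Z = 1. Each monomial c·X^i·Y^j·Z^k in F becomes c·x^i·y^j·1^k = c·x^i·y^j.
Substituting Z = 1: F(X, Y, 1) = -x**3 + 2*x*y**2 - 2*x*y + 3*x - 2*y**3 + 3*y**2 - y + 3.
Note: deg(f) ≤ deg(F) = 3; strict inequality happens when F is divisible by Z (lost terms).


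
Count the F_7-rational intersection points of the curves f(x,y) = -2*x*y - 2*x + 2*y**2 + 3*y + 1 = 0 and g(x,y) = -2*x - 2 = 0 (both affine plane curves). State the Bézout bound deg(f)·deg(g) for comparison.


Common zeros: {(6, 2), (6, 6)}; count = 2; Bézout bound = 2.

deg(f) = 2, deg(g) = 1, so Bézout bound = 2.
Scan x ∈ F_7. For each x, list the y ∈ F_7 with f(x, y) ≡ 0 and those with g(x, y) ≡ 0 (mod 7); the common zeros in that column are the intersection.
  x = 0: f ≡ 0 at y ∈ {3, 6}; g ≡ 0 at y ∈ ∅; common: ∅.
  x = 1: f ≡ 0 at y ∈ {4, 6}; g ≡ 0 at y ∈ ∅; common: ∅.
  x = 2: f ≡ 0 at y ∈ {5, 6}; g ≡ 0 at y ∈ ∅; common: ∅.
  x = 3: f ≡ 0 at y ∈ {6}; g ≡ 0 at y ∈ ∅; common: ∅.
  x = 4: f ≡ 0 at y ∈ {0, 6}; g ≡ 0 at y ∈ ∅; common: ∅.
  x = 5: f ≡ 0 at y ∈ {1, 6}; g ≡ 0 at y ∈ ∅; common: ∅.
  x = 6: f ≡ 0 at y ∈ {2, 6}; g ≡ 0 at y ∈ {0, 1, 2, 3, 4, 5, 6}; common: {2, 6}.
Collecting: common zeros = {(6, 2), (6, 6)}, so the count is 2.
Comparison with the Bézout bound: 2 ≤ 2 = deg(f)·deg(g), as expected for curves with no common component (the bound is attained).
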